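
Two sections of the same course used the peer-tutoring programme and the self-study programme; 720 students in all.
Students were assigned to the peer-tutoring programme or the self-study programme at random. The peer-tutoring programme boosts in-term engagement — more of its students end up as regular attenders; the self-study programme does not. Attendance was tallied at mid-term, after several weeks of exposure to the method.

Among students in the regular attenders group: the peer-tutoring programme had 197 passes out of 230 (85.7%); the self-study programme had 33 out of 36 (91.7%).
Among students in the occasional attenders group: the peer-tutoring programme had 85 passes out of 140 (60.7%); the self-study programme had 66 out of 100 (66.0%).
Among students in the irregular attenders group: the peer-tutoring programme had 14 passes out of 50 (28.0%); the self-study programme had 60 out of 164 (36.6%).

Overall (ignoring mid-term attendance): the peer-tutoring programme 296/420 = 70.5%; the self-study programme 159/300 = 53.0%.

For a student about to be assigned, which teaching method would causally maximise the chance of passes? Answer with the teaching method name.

the peer-tutoring programme

Mid-term attendance is recorded after the teaching method and is itself shifted by it — it sits on the causal path from teaching method to outcome. Conditioning on a mediator would strip out part of the effect we want; the pooled comparison gives the total causal effect.
Pooled: the peer-tutoring programme 70.5% vs the self-study programme 53.0%; the peer-tutoring programme is higher overall.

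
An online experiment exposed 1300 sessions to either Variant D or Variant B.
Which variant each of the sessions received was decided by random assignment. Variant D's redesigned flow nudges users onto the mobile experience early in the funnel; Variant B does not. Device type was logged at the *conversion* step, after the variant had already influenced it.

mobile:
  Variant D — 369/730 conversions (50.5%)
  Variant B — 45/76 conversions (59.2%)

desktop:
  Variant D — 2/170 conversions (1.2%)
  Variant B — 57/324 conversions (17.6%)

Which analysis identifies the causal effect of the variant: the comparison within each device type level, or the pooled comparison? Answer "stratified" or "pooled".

Device type lies on the pathway variant → device type → outcome, so adjusting for it blocks the indirect effect. For the total causal effect of variant, use the unadjusted pooled rates.
Pooled: Variant D 41.2% vs Variant B 25.5%; Variant D is higher overall.

pooled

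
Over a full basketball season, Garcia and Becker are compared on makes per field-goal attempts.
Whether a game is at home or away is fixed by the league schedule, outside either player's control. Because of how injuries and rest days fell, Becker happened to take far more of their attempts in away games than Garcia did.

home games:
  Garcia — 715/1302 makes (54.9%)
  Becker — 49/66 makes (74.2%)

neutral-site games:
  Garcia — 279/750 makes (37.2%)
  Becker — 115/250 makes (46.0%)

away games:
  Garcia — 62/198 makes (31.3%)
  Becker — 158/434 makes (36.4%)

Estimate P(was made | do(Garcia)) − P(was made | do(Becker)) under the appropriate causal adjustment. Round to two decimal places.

-0.13

Since game venue is a pre-existing factor (not a product of the player) and it affects the outcome on its own, it is a confounder. The stratified rates, not the pooled rate, identify the causal effect.
Adjusting over the population distribution of game venue: 0.456·(0.549−0.742) + 0.333·(0.372−0.460) + 0.211·(0.313−0.364) = -0.128.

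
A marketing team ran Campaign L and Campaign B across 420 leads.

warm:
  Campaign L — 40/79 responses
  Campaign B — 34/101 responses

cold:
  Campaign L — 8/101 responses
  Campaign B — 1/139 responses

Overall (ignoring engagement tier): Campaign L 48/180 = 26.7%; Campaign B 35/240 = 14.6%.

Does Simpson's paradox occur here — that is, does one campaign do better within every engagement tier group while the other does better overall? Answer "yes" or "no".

no

Within each engagement tier level (warm 50.6% vs 33.7%; cold 7.9% vs 0.7%), Campaign L has the higher rate every time. Pooled: 26.7% vs 14.6% — Campaign L has the higher rate overall. They agree.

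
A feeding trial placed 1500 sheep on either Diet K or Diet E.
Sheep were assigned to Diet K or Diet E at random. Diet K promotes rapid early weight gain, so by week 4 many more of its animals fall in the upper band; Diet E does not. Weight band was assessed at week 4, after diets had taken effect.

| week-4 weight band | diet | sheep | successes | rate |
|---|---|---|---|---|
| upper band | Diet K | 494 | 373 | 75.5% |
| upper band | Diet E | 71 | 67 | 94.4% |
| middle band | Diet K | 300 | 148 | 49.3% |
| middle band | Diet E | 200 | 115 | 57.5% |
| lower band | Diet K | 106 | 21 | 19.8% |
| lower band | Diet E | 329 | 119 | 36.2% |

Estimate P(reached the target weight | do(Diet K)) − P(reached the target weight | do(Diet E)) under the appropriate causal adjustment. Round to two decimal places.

+0.10

Within every week-4 weight band level Diet E has the higher rate, yet pooled Diet K does — Simpson's reversal.
Week-4 weight band lies on the pathway diet → week-4 weight band → outcome, so adjusting for it blocks the indirect effect. For the total causal effect of diet, use the unadjusted pooled rates.
The causal difference is the pooled difference: 0.602 − 0.502 = +0.101.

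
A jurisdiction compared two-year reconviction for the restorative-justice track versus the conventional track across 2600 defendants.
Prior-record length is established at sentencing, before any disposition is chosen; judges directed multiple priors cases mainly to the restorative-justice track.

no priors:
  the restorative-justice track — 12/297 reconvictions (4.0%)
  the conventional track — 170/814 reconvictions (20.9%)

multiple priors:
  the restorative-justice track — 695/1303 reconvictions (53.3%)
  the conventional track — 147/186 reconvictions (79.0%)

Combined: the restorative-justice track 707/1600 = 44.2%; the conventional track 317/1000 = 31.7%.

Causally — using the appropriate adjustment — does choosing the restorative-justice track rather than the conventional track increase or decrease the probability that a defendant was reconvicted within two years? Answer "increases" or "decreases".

decreases

Prior-record length differs across dispositions for reasons unrelated to any effect of the disposition itself, and it separately predicts the outcome — a classic confounder. We must compare within prior-record length levels.
Within each level — no priors: 4.0% vs 20.9%; multiple priors: 53.3% vs 79.0% — the restorative-justice track is lower every time.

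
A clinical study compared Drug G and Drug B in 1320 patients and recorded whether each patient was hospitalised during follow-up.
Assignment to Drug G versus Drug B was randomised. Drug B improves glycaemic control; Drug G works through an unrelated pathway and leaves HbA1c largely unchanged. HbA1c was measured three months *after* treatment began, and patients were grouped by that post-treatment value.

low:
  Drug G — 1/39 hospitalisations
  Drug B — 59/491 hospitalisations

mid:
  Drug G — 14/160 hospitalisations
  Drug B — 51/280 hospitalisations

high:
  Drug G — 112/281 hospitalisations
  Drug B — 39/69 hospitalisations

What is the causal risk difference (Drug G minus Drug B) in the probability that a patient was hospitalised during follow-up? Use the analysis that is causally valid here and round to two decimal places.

+0.09

Stratifying would compare drugs among patients the drugs themselves sorted into HbA1c groups — a form of selection on an intermediate. The unconditioned pooled rates give the total causal effect.
The causal difference is the pooled difference: 0.265 − 0.177 = +0.087.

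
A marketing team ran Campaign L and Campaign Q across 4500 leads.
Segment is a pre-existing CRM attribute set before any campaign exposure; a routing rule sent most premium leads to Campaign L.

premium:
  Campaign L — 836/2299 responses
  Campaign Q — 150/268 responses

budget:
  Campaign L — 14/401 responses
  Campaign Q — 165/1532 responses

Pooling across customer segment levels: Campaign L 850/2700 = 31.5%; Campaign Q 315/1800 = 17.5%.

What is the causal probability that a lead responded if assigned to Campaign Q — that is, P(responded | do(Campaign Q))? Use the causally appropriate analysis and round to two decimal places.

0.37

The stratified and pooled comparisons disagree (Campaign Q wins within each customer segment; Campaign L wins overall), so the answer turns on the causal role of customer segment.
Since customer segment is a pre-existing factor (not a product of the campaign) and it affects the outcome on its own, it is a confounder. The stratified rates, not the pooled rate, identify the causal effect.
Standardising Campaign Q to the population customer segment mix: 0.570·150/268 + 0.430·165/1532 = 0.366.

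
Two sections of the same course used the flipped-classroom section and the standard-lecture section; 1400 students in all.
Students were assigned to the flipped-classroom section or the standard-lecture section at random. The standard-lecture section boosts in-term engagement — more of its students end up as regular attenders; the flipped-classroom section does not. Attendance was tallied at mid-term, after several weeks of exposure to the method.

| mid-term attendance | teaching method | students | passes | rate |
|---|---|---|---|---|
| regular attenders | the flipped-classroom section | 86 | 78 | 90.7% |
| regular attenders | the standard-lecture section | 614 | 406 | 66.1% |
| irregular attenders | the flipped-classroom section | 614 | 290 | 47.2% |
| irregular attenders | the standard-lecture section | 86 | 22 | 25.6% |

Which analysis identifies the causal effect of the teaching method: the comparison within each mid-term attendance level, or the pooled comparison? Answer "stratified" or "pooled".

the flipped-classroom section is higher inside every mid-term attendance stratum but the standard-lecture section is higher in aggregate. Whether to stratify depends on how mid-term attendance relates to the teaching method.
Mid-term attendance lies on the pathway teaching method → mid-term attendance → outcome, so adjusting for it blocks the indirect effect. For the total causal effect of teaching method, use the unadjusted pooled rates.
Pooled: the flipped-classroom section 52.6% vs the standard-lecture section 61.1%; the standard-lecture section is higher overall.

pooled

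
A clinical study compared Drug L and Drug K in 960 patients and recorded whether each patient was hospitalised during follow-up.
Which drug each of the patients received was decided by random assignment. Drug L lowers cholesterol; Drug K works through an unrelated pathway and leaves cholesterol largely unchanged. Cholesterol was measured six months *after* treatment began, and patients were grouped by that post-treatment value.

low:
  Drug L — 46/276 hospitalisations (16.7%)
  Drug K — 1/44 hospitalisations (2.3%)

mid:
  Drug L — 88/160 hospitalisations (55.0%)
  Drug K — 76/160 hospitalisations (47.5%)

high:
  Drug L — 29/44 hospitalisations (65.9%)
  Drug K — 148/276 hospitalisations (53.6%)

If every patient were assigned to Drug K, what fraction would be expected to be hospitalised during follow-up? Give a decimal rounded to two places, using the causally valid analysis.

0.47

Cholesterol here is a post-treatment variable shaped by the drug; conditioning on it would introduce bias rather than remove it. The overall comparison is the causal one.
So P(outcome | do(Drug K)) is just the pooled rate for Drug K: 225/480 = 0.469.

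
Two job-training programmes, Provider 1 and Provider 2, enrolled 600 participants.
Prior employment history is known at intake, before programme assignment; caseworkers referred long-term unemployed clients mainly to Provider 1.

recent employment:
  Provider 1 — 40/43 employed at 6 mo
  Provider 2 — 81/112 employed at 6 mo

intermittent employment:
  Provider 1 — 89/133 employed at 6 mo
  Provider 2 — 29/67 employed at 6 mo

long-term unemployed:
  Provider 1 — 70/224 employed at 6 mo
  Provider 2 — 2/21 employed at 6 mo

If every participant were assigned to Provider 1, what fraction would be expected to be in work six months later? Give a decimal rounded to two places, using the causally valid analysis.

The prior employment history-specific comparison favours Provider 1 throughout, but the pooled figures favour Provider 2. The question is whether to condition on prior employment history.
Prior employment history is set before the programme has any effect — it is not caused by the programme — and it independently drives the outcome. That makes it a confounder, so the causal comparison is within prior employment history levels.
Standardising Provider 1 to the population prior employment history mix: 0.258·40/43 + 0.333·89/133 + 0.408·70/224 = 0.591.

0.59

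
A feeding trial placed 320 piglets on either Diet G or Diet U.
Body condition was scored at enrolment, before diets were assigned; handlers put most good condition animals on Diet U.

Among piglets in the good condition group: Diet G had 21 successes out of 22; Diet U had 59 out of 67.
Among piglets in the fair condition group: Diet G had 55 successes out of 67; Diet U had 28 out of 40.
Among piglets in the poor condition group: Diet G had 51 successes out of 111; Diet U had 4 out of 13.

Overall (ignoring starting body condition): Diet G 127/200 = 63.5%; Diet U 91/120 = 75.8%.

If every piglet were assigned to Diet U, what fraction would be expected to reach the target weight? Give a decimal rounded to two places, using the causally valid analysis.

The stratified and pooled comparisons disagree (Diet G wins within each starting body condition; Diet U wins overall), so the answer turns on the causal role of starting body condition.
Nothing the diet does changes starting body condition; the imbalance is an allocation artefact. With starting body condition also predicting the outcome, the pooled figure is confounded, and the within-stratum comparison is the causal one.
Standardising Diet U to the population starting body condition mix: 0.278·59/67 + 0.334·28/40 + 0.388·4/13 = 0.598.

0.60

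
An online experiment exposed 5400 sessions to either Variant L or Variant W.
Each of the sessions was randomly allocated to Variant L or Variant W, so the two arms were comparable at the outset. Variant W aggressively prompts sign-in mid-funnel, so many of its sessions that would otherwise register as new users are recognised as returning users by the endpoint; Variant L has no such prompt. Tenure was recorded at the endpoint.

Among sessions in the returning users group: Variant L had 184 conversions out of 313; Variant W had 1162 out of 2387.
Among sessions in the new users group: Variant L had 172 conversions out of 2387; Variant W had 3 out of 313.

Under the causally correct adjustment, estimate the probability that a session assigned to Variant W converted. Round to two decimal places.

0.43

User tenure lies on the pathway variant → user tenure → outcome, so adjusting for it blocks the indirect effect. For the total causal effect of variant, use the unadjusted pooled rates.
So P(outcome | do(Variant W)) is just the pooled rate for Variant W: 1165/2700 = 0.431.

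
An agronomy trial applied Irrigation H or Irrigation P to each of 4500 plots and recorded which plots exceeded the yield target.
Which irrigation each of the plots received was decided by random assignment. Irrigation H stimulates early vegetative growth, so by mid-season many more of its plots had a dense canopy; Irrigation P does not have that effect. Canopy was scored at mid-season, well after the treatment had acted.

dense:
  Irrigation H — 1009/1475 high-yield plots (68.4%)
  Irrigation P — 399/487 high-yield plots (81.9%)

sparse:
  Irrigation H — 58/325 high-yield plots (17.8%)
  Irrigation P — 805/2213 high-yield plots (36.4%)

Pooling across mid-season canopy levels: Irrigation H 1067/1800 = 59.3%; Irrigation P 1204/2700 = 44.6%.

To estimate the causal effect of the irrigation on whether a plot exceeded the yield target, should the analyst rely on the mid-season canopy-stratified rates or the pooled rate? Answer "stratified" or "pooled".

pooled

Mid-season canopy is downstream of the irrigation. One should not condition on a consequence of treatment, so the overall rates are the right comparison.
Pooled: Irrigation H 59.3% vs Irrigation P 44.6%; Irrigation H is higher overall.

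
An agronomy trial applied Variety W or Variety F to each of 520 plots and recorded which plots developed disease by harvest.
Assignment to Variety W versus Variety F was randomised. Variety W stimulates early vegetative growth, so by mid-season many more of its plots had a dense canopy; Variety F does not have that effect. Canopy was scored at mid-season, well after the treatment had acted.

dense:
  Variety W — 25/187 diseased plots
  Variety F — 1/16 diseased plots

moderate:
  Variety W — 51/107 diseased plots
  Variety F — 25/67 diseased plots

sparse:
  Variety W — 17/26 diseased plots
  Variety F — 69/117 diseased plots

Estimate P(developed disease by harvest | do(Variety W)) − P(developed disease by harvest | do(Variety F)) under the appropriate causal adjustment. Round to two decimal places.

Mid-season canopy is recorded after the variety and is itself shifted by it — it sits on the causal path from variety to outcome. Conditioning on a mediator would strip out part of the effect we want; the pooled comparison gives the total causal effect.
The causal difference is the pooled difference: 0.291 − 0.475 = -0.184.

-0.18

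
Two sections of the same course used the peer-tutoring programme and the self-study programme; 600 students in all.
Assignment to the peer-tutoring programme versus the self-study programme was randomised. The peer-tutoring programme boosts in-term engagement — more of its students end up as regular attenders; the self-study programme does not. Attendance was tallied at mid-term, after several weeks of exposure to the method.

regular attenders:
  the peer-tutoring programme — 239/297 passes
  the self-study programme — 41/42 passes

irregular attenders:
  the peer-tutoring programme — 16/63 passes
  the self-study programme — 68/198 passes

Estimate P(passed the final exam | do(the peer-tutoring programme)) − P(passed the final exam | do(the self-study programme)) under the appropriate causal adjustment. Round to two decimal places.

+0.25

The mid-term attendance-specific comparison favours the self-study programme throughout, but the pooled figures favour the peer-tutoring programme. The question is whether to condition on mid-term attendance.
The distribution of mid-term attendance is itself part of what the teaching method does — it is an intermediate outcome. Holding it fixed would remove that part of the effect; the total effect is the pooled difference.
The causal difference is the pooled difference: 0.708 − 0.454 = +0.254.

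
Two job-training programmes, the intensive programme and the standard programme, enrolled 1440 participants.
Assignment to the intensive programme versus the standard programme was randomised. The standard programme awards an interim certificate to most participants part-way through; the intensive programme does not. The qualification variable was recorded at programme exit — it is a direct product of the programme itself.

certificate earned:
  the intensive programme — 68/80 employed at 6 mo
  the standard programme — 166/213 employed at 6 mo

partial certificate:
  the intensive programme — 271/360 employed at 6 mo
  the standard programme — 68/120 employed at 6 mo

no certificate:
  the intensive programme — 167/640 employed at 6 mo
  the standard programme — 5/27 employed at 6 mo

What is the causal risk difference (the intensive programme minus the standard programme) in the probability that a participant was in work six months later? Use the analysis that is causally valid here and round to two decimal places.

Stratifying would compare programmes among participants the programmes themselves sorted into qualification attained during the programme groups — a form of selection on an intermediate. The unconditioned pooled rates give the total causal effect.
The causal difference is the pooled difference: 0.469 − 0.664 = -0.195.

-0.20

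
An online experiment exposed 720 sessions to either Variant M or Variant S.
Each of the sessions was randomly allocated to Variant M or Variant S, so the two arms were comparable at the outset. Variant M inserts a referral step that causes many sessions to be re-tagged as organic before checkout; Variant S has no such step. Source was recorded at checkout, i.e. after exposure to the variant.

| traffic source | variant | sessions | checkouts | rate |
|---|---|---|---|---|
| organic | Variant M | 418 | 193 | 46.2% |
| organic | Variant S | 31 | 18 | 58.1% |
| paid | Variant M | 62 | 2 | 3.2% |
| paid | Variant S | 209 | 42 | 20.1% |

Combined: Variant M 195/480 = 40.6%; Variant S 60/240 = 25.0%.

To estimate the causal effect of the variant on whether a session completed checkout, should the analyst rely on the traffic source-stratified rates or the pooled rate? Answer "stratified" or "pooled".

The traffic source-specific comparison favours Variant S throughout, but the pooled figures favour Variant M. The question is whether to condition on traffic source.
Traffic source is recorded after the variant and is itself shifted by it — it sits on the causal path from variant to outcome. Conditioning on a mediator would strip out part of the effect we want; the pooled comparison gives the total causal effect.
Pooled: Variant M 40.6% vs Variant S 25.0%; Variant M is higher overall.

pooled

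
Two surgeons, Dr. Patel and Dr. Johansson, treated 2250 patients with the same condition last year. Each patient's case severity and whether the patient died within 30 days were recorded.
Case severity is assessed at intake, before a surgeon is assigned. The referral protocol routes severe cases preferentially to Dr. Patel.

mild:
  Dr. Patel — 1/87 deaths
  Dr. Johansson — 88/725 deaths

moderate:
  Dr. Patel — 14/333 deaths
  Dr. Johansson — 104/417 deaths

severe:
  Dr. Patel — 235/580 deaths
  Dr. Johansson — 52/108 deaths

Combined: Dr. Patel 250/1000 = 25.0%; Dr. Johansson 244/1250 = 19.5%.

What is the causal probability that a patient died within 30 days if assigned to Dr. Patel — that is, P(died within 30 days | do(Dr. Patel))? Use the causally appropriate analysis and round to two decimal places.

0.14

The case severity-specific comparison favours Dr. Patel throughout, but the pooled figures favour Dr. Johansson. The question is whether to condition on case severity.
Nothing the surgeon does changes case severity; the imbalance is an allocation artefact. With case severity also predicting the outcome, the pooled figure is confounded, and the within-stratum comparison is the causal one.
Standardising Dr. Patel to the population case severity mix: 0.361·1/87 + 0.333·14/333 + 0.306·235/580 = 0.142.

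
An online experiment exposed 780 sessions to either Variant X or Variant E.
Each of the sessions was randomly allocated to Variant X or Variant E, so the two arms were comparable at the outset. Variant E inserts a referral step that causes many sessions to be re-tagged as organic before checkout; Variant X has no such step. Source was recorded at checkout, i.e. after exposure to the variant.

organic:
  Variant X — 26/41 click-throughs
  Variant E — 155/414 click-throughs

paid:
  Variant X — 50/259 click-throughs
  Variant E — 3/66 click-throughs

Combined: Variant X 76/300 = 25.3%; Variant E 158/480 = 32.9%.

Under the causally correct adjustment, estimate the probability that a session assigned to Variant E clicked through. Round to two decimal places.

Traffic source is downstream of the variant. One should not condition on a consequence of treatment, so the overall rates are the right comparison.
So P(outcome | do(Variant E)) is just the pooled rate for Variant E: 158/480 = 0.329.

0.33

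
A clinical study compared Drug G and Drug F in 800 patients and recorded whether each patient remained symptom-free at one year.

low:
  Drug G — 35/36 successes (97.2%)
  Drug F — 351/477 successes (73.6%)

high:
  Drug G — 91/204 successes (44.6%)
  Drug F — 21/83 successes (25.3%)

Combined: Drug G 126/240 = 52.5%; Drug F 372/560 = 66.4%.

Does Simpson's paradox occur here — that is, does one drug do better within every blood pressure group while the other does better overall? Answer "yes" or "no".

Within each blood pressure level (low 97.2% vs 73.6%; high 44.6% vs 25.3%), Drug G has the higher rate every time. Pooled: 52.5% vs 66.4% — Drug F has the higher rate overall. The two comparisons disagree.

yes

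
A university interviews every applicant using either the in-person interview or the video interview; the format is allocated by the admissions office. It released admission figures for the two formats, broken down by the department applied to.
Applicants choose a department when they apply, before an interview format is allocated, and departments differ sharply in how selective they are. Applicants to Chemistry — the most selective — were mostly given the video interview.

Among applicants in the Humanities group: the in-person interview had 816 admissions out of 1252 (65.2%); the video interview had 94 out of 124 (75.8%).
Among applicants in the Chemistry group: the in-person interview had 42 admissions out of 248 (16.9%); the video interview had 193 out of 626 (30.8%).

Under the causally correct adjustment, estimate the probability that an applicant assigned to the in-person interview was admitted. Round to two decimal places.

the video interview is higher inside every department stratum but the in-person interview is higher in aggregate. Whether to stratify depends on how department relates to the interview format.
Since department is a pre-existing factor (not a product of the interview format) and it affects the outcome on its own, it is a confounder. The stratified rates, not the pooled rate, identify the causal effect.
Standardising the in-person interview to the population department mix: 0.612·816/1252 + 0.388·42/248 = 0.464.

0.46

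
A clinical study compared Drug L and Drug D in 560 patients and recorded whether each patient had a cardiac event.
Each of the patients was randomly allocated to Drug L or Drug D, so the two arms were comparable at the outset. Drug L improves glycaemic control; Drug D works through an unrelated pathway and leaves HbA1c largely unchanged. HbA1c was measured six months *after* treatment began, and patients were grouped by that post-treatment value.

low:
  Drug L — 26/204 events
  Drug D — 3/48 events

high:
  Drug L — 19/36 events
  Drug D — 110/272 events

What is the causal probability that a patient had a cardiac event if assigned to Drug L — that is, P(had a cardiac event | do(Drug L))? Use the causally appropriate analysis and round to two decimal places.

Because the drug influences HbA1c, HbA1c is a post-treatment mediator, not a confounder. Stratifying on it would bias the estimate; the causal effect is the crude pooled difference.
So P(outcome | do(Drug L)) is just the pooled rate for Drug L: 45/240 = 0.188.

0.19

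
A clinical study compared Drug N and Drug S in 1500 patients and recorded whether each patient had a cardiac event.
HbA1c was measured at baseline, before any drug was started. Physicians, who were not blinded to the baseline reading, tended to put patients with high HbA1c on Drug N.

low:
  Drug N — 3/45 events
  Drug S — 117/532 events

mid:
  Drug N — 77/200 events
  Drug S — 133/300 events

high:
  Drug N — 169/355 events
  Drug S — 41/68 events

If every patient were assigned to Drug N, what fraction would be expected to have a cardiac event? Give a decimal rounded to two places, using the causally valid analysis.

0.29

The imbalance in HbA1c arose from how patients were allocated, not from anything the drug did; and HbA1c independently affects the outcome. The pooled gap is confounded — condition on HbA1c.
Standardising Drug N to the population HbA1c mix: 0.385·3/45 + 0.333·77/200 + 0.282·169/355 = 0.288.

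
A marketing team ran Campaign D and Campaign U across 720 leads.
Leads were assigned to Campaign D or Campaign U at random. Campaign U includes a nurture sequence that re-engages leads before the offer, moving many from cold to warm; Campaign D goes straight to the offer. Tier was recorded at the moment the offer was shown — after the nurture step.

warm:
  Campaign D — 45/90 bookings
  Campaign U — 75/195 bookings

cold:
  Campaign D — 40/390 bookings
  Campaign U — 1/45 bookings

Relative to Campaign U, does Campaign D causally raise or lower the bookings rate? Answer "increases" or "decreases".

decreases

The distribution of engagement tier is itself part of what the campaign does — it is an intermediate outcome. Holding it fixed would remove that part of the effect; the total effect is the pooled difference.
Pooled: Campaign D 17.7% vs Campaign U 31.7%; Campaign U is higher overall.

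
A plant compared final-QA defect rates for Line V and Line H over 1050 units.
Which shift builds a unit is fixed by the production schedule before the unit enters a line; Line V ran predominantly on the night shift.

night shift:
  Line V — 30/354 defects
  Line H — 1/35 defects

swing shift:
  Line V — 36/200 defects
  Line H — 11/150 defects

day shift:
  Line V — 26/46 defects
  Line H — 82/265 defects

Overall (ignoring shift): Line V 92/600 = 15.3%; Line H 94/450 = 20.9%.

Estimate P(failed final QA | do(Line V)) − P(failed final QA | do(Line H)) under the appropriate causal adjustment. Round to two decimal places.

+0.13

Shift differs across lines for reasons unrelated to any effect of the line itself, and it separately predicts the outcome — a classic confounder. We must compare within shift levels.
Adjusting over the population distribution of shift: 0.370·(0.085−0.029) + 0.333·(0.180−0.073) + 0.296·(0.565−0.309) = +0.132.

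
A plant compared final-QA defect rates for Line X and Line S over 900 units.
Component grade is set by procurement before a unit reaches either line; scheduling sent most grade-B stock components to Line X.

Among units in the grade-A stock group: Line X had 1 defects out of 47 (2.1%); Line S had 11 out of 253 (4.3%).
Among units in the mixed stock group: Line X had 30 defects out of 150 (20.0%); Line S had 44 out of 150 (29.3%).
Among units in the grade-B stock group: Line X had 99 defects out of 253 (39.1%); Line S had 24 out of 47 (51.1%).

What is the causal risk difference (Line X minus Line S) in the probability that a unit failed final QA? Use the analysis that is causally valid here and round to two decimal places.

Component grade differs across lines for reasons unrelated to any effect of the line itself, and it separately predicts the outcome — a classic confounder. We must compare within component grade levels.
Adjusting over the population distribution of component grade: 0.333·(0.021−0.043) + 0.333·(0.200−0.293) + 0.333·(0.391−0.511) = -0.078.

-0.08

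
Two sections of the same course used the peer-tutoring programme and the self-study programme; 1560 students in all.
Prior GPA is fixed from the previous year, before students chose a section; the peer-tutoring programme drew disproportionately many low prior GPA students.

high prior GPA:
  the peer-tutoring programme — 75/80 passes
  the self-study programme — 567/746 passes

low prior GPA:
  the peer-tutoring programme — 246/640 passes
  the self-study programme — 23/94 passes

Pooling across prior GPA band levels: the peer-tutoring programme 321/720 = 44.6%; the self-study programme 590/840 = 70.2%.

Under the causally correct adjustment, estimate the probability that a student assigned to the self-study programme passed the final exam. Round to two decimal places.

0.52

The stratified and pooled comparisons disagree (the peer-tutoring programme wins within each prior GPA band; the self-study programme wins overall), so the answer turns on the causal role of prior GPA band.
Prior GPA band is set before the teaching method has any effect — it is not caused by the teaching method — and it independently drives the outcome. That makes it a confounder, so the causal comparison is within prior GPA band levels.
Standardising the self-study programme to the population prior GPA band mix: 0.529·567/746 + 0.471·23/94 = 0.518.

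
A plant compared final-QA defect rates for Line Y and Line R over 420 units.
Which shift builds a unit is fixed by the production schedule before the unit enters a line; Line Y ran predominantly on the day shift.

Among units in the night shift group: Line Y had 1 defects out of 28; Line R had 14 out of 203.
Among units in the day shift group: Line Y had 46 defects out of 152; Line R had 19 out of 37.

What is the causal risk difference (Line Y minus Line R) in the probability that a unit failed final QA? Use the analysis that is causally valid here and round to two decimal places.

The stratified and pooled comparisons disagree (Line Y wins within each shift; Line R wins overall), so the answer turns on the causal role of shift.
The imbalance in shift arose from how units were allocated, not from anything the line did; and shift independently affects the outcome. The pooled gap is confounded — condition on shift.
Adjusting over the population distribution of shift: 0.550·(0.036−0.069) + 0.450·(0.303−0.514) = -0.113.

-0.11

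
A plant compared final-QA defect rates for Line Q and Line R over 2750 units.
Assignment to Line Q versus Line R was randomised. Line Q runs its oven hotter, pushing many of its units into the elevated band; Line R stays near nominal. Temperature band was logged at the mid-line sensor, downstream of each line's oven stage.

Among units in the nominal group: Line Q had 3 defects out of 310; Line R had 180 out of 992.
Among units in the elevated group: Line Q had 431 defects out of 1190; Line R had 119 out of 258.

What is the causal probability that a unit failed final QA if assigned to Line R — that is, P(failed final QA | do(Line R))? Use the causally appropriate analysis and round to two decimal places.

0.24

Because the line influences in-process temperature band, in-process temperature band is a post-treatment mediator, not a confounder. Stratifying on it would bias the estimate; the causal effect is the crude pooled difference.
So P(outcome | do(Line R)) is just the pooled rate for Line R: 299/1250 = 0.239.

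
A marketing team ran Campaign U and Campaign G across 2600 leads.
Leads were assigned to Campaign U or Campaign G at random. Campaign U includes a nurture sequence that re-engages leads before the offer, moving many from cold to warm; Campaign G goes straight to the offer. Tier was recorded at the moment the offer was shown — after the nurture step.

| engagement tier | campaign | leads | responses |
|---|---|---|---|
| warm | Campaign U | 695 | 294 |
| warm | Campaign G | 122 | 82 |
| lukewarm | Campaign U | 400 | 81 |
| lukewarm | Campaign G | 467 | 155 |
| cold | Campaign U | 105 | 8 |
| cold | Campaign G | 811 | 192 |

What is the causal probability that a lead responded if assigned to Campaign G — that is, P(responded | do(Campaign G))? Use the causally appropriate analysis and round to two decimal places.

0.31

Engagement tier lies on the pathway campaign → engagement tier → outcome, so adjusting for it blocks the indirect effect. For the total causal effect of campaign, use the unadjusted pooled rates.
So P(outcome | do(Campaign G)) is just the pooled rate for Campaign G: 429/1400 = 0.306.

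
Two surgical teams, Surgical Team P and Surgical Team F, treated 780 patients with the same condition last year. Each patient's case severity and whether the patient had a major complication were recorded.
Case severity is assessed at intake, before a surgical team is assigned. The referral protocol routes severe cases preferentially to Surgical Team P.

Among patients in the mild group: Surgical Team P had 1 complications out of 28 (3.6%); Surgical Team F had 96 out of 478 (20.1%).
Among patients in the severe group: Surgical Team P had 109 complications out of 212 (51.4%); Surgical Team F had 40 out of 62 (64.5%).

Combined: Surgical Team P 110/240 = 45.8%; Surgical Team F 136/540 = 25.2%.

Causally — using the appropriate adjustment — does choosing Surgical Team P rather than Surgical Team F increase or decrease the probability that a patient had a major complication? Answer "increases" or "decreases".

Since case severity is a pre-existing factor (not a product of the surgical team) and it affects the outcome on its own, it is a confounder. The stratified rates, not the pooled rate, identify the causal effect.
Within each level — mild: 3.6% vs 20.1%; severe: 51.4% vs 64.5% — Surgical Team P is lower every time.

decreases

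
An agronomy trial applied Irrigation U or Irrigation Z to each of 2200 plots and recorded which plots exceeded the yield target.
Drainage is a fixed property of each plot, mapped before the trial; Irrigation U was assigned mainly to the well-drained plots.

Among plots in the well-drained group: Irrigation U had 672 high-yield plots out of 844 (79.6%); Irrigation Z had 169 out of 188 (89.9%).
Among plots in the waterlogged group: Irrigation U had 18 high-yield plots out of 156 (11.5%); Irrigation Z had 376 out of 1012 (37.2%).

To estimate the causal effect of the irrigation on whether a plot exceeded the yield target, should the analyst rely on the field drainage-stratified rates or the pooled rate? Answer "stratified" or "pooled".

Field drainage satisfies the back-door criterion: it is not a descendant of the irrigation, and it blocks the spurious path from irrigation to outcome. Adjusting for it (i.e., using the within-field drainage rates) gives the causal effect.
Within each level — well-drained: 79.6% vs 89.9%; waterlogged: 11.5% vs 37.2% — Irrigation Z is higher every time.

stratified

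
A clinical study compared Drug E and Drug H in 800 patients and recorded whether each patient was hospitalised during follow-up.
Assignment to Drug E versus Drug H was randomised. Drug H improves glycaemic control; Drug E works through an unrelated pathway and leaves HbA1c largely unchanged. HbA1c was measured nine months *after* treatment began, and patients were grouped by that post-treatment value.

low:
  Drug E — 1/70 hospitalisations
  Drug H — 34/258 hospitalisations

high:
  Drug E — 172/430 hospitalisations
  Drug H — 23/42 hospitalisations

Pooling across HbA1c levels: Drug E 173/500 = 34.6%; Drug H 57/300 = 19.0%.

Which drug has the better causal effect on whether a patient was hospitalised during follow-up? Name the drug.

The stratified and pooled comparisons disagree (Drug E wins within each HbA1c; Drug H wins overall), so the answer turns on the causal role of HbA1c.
Stratifying would compare drugs among patients the drugs themselves sorted into HbA1c groups — a form of selection on an intermediate. The unconditioned pooled rates give the total causal effect.
Pooled: Drug E 34.6% vs Drug H 19.0%; Drug H is lower overall.

Drug H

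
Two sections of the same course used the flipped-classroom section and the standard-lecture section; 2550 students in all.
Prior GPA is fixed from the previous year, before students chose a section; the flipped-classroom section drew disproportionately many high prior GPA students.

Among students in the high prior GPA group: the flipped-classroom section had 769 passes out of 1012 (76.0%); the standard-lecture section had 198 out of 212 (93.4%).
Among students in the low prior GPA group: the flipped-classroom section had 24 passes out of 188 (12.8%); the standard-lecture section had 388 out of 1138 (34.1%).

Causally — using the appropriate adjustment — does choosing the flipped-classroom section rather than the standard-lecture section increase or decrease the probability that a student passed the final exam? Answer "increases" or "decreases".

The prior GPA band-specific comparison favours the standard-lecture section throughout, but the pooled figures favour the flipped-classroom section. The question is whether to condition on prior GPA band.
Prior GPA band is set before the teaching method has any effect — it is not caused by the teaching method — and it independently drives the outcome. That makes it a confounder, so the causal comparison is within prior GPA band levels.
Within each level — high prior GPA: 76.0% vs 93.4%; low prior GPA: 12.8% vs 34.1% — the standard-lecture section is higher every time.

decreases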